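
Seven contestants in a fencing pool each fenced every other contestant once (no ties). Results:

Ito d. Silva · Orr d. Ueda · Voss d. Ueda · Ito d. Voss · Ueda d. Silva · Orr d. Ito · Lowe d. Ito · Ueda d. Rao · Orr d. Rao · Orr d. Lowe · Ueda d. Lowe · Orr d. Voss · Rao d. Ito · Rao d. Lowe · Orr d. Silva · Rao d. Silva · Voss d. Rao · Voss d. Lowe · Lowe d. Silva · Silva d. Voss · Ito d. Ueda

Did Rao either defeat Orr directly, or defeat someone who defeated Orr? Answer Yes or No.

Rao did not beat Orr directly.
Rao beat Silva, Lowe, Ito, but each of them lost to Orr. No two-step path.

No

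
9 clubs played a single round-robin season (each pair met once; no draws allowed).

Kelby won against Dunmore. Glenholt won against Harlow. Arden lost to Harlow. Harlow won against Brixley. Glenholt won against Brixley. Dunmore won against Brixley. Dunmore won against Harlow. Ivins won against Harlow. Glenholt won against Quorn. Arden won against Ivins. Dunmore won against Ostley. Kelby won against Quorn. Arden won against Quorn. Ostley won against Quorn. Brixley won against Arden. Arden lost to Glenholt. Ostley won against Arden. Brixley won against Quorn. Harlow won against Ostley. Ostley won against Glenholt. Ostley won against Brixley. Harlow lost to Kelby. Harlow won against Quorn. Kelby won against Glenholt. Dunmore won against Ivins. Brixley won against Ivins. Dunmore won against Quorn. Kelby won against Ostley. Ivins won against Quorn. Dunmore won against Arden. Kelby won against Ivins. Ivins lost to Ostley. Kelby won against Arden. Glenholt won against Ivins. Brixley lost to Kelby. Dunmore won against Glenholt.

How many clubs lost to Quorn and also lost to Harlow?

0

Quorn beat: no one.
Harlow beat: Quorn, Arden, Brixley, Ostley.
No one was beaten by both.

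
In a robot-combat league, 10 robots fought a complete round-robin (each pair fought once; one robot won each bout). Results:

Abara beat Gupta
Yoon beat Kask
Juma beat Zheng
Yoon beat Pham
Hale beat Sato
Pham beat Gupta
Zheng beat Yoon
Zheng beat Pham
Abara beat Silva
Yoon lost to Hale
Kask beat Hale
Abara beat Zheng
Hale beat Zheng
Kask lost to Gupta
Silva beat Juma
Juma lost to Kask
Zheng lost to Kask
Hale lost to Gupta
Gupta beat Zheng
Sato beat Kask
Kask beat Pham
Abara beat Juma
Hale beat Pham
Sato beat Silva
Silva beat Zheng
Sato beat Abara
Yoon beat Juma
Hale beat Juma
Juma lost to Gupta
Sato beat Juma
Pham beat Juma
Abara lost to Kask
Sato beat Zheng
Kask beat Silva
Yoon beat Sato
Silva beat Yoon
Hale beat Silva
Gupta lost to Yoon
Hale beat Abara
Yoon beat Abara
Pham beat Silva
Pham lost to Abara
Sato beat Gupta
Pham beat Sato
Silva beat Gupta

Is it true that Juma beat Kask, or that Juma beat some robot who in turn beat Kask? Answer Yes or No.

Juma did not beat Kask directly.
Juma beat Zheng, but each of them lost to Kask. No two-step path.

No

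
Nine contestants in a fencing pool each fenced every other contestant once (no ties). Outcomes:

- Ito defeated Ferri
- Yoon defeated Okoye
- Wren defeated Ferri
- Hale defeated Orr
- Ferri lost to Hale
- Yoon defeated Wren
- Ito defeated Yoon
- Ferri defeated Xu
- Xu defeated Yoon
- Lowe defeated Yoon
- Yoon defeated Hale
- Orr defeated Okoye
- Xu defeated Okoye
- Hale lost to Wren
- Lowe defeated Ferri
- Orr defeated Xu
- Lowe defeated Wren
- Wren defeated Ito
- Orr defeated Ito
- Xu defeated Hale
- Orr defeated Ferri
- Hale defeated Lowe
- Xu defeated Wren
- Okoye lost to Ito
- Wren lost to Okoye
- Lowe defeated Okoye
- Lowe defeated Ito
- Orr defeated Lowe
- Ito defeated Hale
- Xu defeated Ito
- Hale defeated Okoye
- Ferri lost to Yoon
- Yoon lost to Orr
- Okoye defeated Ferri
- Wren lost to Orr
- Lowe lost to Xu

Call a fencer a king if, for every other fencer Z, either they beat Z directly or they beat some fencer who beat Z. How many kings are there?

6

Orr reaches everyone (king).
Xu reaches everyone (king).
Ito reaches everyone (king).
Wren reaches everyone (king).
Ferri cannot reach Orr in two steps.
Hale reaches everyone (king).
Okoye cannot reach Orr, Lowe, Yoon in two steps.
Lowe cannot reach Orr in two steps.
Yoon reaches everyone (king).
Kings: Orr, Xu, Ito, Wren, Hale, Yoon — 6.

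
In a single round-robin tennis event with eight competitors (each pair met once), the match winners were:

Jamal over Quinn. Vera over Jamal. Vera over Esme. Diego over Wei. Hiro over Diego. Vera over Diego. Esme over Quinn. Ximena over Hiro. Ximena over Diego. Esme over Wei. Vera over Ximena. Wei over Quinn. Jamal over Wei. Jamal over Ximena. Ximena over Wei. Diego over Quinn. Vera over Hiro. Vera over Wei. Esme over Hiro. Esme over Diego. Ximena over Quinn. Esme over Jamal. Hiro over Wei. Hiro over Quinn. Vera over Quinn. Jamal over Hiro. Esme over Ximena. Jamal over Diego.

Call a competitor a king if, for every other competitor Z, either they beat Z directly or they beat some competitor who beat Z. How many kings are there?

1

Jamal cannot reach Vera, Esme in two steps.
Quinn cannot reach Jamal, Diego, Vera, Wei, Hiro, Esme, Ximena in two steps.
Diego cannot reach Jamal, Vera, Hiro, Esme, Ximena in two steps.
Vera reaches everyone (king).
Wei cannot reach Jamal, Diego, Vera, Hiro, Esme, Ximena in two steps.
Hiro cannot reach Jamal, Vera, Esme, Ximena in two steps.
Esme cannot reach Vera in two steps.
Ximena cannot reach Jamal, Vera, Esme in two steps.
Kings: Vera — 1.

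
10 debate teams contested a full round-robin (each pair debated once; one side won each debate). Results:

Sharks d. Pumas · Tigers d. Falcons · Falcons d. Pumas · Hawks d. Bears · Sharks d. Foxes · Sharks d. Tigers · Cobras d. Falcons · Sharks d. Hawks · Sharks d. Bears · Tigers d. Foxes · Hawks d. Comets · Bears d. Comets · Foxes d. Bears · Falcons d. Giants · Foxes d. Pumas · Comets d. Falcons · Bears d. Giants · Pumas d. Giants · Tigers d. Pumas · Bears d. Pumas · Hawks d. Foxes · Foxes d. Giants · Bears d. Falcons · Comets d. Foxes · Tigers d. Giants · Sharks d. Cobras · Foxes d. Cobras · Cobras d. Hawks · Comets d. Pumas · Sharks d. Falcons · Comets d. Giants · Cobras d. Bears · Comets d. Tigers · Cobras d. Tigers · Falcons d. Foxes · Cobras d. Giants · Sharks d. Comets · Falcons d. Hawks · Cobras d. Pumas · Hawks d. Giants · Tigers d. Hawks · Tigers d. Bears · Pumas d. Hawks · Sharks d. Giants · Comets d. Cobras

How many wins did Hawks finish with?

4

Hawks' results: beat Giants, Foxes, Bears, Comets; lost to Sharks, Tigers, Falcons, Pumas, Cobras.
That is 4 wins.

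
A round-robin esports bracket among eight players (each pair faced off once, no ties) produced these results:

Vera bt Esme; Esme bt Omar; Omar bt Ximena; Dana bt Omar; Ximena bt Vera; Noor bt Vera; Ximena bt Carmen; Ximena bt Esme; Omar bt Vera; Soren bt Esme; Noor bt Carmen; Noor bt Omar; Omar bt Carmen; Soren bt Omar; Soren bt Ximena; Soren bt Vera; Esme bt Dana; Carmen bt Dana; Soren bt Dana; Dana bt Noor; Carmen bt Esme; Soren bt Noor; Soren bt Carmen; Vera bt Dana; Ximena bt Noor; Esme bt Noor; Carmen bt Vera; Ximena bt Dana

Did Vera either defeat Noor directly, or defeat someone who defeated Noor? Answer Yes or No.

Vera did not beat Noor directly.
Vera beat Esme, Dana. Of those, Esme beat Noor.

Yes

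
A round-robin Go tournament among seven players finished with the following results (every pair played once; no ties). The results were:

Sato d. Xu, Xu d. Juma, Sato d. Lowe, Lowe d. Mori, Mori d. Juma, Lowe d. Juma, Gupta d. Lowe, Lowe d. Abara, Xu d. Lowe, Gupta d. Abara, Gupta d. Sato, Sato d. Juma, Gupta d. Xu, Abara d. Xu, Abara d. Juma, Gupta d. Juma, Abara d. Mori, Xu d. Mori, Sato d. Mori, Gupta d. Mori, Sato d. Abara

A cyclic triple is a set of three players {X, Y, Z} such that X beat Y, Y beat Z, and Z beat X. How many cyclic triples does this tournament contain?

1

Win totals: Gupta 6, Juma 0, Xu 3, Lowe 3, Mori 1, Abara 3, Sato 5.
A player with w wins dominates both others in C(w,2) triples; summing gives 15 + 0 + 3 + 3 + 0 + 3 + 10 = 34 transitive triples.
Total triples C(7,3) = 35, so cyclic triples = 35 − 34 = 1.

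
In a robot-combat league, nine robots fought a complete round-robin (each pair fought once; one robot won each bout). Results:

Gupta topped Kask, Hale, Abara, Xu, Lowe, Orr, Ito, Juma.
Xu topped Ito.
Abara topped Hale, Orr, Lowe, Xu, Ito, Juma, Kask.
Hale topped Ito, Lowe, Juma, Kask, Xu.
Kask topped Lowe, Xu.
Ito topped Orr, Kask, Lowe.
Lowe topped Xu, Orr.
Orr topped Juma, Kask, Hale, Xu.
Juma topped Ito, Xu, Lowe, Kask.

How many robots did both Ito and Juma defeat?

2

Ito beat: Orr, Lowe, Kask.
Juma beat: Ito, Xu, Lowe, Kask.
Both beat: Lowe, Kask — 2.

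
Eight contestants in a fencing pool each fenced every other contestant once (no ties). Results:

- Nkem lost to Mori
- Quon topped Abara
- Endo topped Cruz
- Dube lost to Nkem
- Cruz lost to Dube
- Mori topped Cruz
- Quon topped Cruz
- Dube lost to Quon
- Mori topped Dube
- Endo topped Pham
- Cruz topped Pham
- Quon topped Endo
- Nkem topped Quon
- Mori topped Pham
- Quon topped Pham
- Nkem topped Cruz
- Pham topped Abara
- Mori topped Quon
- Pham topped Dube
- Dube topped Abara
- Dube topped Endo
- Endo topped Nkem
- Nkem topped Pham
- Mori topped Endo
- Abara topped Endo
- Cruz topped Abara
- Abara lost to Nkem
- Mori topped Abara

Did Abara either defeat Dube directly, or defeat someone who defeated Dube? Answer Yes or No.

No

Abara did not beat Dube directly.
Abara beat Endo, but each of them lost to Dube. No two-step path.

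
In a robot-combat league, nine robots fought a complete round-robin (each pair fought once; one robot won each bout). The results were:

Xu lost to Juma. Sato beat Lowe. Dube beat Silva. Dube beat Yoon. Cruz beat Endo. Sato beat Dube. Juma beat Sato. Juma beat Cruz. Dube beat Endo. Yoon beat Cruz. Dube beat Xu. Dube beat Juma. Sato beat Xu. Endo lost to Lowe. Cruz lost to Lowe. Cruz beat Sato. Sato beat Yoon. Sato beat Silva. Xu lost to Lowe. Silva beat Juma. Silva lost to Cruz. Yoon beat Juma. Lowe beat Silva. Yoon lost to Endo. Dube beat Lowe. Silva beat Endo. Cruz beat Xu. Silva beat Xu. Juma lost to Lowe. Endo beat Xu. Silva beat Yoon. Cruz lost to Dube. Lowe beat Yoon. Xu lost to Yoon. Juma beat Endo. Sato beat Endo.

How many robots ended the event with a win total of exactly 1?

0

Win totals: Xu 0, Lowe 6, Dube 7, Juma 4, Cruz 4, Yoon 3, Endo 2, Sato 6, Silva 4.
No robot has exactly 1 wins.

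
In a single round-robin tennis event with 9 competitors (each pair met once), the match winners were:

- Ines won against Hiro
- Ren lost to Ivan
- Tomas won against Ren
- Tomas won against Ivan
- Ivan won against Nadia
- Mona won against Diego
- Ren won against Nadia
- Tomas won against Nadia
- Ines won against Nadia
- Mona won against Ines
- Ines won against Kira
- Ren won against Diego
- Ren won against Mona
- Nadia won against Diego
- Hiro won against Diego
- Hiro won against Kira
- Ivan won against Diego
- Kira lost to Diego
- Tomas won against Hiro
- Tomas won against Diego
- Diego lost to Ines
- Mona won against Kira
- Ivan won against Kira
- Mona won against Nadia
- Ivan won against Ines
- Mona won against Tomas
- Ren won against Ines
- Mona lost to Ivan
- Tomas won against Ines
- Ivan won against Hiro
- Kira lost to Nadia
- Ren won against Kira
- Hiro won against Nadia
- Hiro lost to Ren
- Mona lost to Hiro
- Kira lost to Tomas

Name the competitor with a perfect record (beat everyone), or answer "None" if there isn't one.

None

Highest win total is Tomas with 7 (out of 8 possible).
Tomas lost to Mona, so no competitor went undefeated.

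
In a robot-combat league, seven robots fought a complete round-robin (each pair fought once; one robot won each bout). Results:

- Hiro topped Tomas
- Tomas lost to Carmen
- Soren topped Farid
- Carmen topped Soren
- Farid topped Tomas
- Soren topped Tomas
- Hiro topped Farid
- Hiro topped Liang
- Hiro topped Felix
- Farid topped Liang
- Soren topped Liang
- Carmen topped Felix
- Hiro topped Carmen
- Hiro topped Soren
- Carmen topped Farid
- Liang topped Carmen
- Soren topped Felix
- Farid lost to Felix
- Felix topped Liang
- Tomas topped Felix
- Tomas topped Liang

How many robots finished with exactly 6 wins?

1

Win totals: Liang 1, Soren 4, Carmen 4, Felix 2, Tomas 2, Hiro 6, Farid 2.
Exactly 6: Hiro — 1 robot.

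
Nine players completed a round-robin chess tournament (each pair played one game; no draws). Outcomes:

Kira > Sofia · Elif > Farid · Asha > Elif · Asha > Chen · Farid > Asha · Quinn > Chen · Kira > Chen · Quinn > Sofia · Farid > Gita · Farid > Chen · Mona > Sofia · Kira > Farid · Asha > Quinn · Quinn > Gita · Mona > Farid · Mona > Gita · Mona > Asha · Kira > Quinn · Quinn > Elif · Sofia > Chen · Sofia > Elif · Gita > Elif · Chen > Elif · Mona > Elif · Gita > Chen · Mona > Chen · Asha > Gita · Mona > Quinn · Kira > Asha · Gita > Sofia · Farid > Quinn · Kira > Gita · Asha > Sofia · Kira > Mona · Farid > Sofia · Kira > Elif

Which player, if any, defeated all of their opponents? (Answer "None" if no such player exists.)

Kira has 8 wins out of 8 opponents — a perfect record.

Kira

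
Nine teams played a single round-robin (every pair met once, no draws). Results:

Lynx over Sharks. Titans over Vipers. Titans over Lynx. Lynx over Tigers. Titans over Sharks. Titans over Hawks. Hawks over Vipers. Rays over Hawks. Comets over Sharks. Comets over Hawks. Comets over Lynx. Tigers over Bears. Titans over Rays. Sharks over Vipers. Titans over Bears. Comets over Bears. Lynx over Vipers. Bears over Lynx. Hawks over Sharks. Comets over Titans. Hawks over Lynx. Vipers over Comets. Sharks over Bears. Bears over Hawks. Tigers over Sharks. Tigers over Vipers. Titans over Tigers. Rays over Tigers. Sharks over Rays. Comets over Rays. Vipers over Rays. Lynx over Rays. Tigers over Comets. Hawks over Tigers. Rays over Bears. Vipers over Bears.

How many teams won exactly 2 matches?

Win totals: Bears 2, Hawks 4, Tigers 4, Comets 6, Titans 7, Sharks 3, Vipers 3, Lynx 4, Rays 3.
Exactly 2: Bears — 1 team.

1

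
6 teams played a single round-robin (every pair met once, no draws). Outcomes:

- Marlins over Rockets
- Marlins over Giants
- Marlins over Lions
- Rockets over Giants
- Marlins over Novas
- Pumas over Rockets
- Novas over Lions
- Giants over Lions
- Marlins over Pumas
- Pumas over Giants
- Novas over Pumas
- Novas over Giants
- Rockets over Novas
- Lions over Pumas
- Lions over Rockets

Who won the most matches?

Marlins

Win totals: Giants 1, Lions 2, Pumas 2, Novas 3, Marlins 5, Rockets 2.
Marlins leads with 5 wins (next highest: 3).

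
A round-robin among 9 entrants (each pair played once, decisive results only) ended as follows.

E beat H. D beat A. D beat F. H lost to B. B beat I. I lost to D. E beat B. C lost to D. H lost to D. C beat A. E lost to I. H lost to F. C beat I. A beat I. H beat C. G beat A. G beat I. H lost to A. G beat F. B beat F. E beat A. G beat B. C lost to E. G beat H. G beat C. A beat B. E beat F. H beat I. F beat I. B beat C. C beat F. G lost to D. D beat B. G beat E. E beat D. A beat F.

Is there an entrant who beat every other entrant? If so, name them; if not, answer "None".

None

Highest win total is G with 7 (out of 8 possible).
G lost to D, so no entrant went undefeated.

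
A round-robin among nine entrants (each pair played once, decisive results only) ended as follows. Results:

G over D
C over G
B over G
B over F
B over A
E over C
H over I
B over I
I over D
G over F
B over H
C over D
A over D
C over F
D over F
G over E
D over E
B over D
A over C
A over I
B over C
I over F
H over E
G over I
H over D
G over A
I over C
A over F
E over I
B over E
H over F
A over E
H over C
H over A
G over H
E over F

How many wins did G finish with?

6

G's results: beat A, D, E, F, H, I; lost to B, C.
That is 6 wins.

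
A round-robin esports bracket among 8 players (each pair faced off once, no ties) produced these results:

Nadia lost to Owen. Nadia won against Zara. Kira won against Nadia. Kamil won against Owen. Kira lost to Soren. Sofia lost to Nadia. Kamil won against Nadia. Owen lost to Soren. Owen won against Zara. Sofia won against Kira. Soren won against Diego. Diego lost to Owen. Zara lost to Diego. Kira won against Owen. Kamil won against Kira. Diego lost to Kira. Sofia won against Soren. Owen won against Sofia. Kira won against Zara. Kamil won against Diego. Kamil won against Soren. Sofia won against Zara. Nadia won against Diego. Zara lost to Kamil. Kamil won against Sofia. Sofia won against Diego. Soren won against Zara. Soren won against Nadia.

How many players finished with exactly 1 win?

1

Win totals: Sofia 4, Zara 0, Owen 4, Soren 5, Diego 1, Kamil 7, Kira 4, Nadia 3.
Exactly 1: Diego — 1 player.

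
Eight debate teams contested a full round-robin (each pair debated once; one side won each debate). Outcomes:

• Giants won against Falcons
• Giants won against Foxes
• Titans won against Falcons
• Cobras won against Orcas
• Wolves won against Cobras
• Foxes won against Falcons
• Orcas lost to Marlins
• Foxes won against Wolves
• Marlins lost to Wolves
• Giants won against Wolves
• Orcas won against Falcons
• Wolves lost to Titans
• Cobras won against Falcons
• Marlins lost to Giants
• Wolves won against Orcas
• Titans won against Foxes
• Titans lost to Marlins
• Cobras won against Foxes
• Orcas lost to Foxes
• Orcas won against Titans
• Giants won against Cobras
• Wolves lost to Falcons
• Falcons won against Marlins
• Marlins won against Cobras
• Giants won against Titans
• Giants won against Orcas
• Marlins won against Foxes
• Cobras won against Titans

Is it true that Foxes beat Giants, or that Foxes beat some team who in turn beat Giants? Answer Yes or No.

No

Foxes did not beat Giants directly.
Foxes beat Falcons, Wolves, Orcas, but each of them lost to Giants. No two-step path.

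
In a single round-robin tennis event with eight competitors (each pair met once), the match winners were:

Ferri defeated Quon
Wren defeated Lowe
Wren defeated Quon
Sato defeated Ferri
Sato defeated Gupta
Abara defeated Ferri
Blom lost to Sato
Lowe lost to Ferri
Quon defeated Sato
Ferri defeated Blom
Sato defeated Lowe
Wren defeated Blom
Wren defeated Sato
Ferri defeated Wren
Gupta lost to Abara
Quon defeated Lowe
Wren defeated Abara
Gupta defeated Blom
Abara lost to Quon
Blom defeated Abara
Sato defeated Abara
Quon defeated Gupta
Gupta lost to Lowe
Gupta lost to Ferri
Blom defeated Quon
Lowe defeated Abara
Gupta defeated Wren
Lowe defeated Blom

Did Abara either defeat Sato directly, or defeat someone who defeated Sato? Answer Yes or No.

No

Abara did not beat Sato directly.
Abara beat Ferri, Gupta, but each of them lost to Sato. No two-step path.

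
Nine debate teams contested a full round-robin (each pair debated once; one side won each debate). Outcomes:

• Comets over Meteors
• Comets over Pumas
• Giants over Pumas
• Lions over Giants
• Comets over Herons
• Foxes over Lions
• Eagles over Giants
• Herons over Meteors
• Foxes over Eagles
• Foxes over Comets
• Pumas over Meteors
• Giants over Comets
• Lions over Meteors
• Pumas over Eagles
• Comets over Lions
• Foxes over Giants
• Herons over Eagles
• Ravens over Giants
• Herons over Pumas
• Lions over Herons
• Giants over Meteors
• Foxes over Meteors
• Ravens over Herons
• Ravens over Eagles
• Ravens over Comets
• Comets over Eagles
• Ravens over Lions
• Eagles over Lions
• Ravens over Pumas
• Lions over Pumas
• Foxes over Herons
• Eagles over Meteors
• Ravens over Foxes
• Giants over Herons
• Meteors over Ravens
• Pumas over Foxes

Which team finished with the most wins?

Ravens

Win totals: Giants 4, Foxes 6, Comets 5, Eagles 3, Lions 4, Ravens 7, Herons 3, Pumas 3, Meteors 1.
Ravens leads with 7 wins (next highest: 6).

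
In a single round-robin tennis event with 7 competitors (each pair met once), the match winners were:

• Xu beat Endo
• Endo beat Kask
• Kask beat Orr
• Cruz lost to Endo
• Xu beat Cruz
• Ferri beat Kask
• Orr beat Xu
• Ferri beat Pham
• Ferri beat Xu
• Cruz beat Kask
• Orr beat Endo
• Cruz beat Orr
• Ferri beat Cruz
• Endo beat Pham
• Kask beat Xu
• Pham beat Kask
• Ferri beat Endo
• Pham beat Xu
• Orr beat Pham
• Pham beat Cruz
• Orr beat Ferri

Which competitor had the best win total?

Ferri

Win totals: Cruz 2, Ferri 5, Kask 2, Xu 2, Orr 4, Pham 3, Endo 3.
Ferri leads with 5 wins (next highest: 4).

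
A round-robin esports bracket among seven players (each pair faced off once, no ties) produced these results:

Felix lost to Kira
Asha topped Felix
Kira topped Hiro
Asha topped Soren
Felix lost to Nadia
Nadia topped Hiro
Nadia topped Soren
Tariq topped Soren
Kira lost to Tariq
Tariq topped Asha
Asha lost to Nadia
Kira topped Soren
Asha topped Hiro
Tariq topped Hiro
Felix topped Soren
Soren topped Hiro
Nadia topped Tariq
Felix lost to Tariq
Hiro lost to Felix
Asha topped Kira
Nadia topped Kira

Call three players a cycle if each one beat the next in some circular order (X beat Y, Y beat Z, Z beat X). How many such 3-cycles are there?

0

Win totals: Nadia 6, Soren 1, Kira 3, Asha 4, Hiro 0, Tariq 5, Felix 2.
A player with w wins dominates both others in C(w,2) triples; summing gives 15 + 0 + 3 + 6 + 0 + 10 + 1 = 35 transitive triples.
Total triples C(7,3) = 35, so cyclic triples = 35 − 35 = 0.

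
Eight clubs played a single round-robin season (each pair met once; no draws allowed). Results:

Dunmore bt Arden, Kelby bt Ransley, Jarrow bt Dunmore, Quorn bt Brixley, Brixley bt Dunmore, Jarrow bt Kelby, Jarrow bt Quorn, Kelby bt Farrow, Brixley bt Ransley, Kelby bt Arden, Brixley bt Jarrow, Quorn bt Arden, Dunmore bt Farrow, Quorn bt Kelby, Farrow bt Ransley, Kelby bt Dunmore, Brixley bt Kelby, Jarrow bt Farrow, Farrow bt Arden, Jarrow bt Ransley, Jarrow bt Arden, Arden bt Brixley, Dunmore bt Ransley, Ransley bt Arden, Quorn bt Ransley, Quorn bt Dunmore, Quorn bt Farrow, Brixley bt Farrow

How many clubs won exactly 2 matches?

1

Win totals: Ransley 1, Quorn 6, Jarrow 6, Farrow 2, Kelby 4, Dunmore 3, Arden 1, Brixley 5.
Exactly 2: Farrow — 1 club.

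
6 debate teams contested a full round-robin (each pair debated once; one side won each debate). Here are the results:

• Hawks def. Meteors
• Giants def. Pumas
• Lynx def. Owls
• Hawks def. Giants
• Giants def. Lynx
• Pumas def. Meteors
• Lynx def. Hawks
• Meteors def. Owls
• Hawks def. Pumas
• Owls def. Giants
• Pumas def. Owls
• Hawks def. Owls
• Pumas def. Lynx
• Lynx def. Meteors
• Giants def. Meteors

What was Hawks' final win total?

Hawks' results: beat Owls, Giants, Pumas, Meteors; lost to Lynx.
That is 4 wins.

4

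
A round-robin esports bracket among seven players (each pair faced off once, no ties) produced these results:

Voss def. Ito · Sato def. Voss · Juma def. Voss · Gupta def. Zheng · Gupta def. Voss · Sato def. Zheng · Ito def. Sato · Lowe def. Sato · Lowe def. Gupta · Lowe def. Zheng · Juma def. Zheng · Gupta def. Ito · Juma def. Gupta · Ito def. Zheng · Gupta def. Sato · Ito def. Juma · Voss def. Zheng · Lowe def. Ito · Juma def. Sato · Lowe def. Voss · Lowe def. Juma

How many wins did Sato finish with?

2

Sato's results: beat Voss, Zheng; lost to Lowe, Juma, Ito, Gupta.
That is 2 wins.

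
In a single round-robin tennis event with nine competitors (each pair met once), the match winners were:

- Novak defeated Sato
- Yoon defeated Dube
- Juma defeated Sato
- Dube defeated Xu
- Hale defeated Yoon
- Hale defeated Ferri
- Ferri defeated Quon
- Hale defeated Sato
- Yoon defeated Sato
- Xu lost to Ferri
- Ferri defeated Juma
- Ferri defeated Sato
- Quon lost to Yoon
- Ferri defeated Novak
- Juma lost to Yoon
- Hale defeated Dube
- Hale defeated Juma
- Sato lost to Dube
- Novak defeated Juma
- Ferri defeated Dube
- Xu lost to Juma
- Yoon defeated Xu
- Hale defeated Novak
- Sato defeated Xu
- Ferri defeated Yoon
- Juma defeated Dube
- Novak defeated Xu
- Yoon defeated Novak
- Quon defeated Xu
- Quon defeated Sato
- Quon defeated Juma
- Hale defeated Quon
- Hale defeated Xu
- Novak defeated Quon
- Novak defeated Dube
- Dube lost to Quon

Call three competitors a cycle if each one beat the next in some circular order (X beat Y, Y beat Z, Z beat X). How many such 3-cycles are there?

0

Win totals: Xu 0, Dube 2, Novak 5, Sato 1, Hale 8, Quon 4, Yoon 6, Juma 3, Ferri 7.
A competitor with w wins dominates both others in C(w,2) triples; summing gives 0 + 1 + 10 + 0 + 28 + 6 + 15 + 3 + 21 = 84 transitive triples.
Total triples C(9,3) = 84, so cyclic triples = 84 − 84 = 0.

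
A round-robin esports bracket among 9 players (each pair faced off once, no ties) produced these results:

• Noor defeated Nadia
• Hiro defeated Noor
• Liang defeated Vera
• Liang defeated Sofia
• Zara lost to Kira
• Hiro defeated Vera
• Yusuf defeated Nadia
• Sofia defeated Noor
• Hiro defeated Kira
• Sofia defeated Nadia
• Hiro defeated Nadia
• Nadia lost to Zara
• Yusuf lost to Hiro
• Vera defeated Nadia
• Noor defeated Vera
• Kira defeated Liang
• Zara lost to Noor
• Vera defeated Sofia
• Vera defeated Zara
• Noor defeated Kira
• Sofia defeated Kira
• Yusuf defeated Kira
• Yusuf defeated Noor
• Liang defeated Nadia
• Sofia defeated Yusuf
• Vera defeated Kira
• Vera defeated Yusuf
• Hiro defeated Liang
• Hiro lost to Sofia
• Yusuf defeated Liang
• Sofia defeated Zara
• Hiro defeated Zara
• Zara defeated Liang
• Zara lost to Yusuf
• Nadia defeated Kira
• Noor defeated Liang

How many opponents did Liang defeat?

3

Liang's results: beat Vera, Nadia, Sofia; lost to Kira, Zara, Noor, Hiro, Yusuf.
That is 3 wins.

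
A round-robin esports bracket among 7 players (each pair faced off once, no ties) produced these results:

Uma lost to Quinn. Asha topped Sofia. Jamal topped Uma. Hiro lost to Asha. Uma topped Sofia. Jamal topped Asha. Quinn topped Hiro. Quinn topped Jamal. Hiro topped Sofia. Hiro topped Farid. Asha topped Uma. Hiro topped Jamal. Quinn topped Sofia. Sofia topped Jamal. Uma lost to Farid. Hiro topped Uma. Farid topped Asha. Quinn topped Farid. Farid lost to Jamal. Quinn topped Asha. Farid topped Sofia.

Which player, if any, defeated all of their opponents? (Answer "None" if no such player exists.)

Quinn

Quinn has 6 wins out of 6 opponents — a perfect record.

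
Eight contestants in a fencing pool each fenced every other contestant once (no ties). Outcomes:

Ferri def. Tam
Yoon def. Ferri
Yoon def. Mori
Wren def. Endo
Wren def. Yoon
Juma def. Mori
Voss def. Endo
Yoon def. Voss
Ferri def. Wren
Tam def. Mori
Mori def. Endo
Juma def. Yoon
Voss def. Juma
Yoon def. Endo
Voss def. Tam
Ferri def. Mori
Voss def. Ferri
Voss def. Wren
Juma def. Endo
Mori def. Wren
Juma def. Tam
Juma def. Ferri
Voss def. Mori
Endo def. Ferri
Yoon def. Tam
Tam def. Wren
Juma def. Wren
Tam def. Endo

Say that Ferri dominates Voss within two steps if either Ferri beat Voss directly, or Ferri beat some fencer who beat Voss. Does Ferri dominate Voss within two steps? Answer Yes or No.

Ferri did not beat Voss directly.
Ferri beat Wren, Tam, Mori, but each of them lost to Voss. No two-step path.

No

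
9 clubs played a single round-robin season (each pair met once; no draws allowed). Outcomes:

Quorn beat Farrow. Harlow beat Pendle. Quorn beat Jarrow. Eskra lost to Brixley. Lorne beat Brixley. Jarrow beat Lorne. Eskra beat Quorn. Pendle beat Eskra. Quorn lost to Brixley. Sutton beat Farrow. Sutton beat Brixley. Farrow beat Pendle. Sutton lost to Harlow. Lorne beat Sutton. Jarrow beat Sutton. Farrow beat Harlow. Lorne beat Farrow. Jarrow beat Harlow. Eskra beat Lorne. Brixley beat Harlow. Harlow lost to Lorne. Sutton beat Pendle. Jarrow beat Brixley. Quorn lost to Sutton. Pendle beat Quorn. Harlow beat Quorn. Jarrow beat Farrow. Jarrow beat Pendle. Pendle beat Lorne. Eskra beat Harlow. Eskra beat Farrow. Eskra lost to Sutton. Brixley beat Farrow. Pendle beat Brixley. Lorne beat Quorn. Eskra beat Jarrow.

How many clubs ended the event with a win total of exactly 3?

Win totals: Jarrow 6, Harlow 3, Sutton 5, Quorn 2, Eskra 5, Brixley 4, Pendle 4, Lorne 5, Farrow 2.
Exactly 3: Harlow — 1 club.

1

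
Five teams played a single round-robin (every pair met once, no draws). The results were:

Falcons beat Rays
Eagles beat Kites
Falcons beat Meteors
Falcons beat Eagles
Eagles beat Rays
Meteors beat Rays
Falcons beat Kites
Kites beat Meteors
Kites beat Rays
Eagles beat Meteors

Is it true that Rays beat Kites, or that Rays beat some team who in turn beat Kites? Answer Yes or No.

No

Rays did not beat Kites directly.
Rays beat no one, so there is no intermediate team.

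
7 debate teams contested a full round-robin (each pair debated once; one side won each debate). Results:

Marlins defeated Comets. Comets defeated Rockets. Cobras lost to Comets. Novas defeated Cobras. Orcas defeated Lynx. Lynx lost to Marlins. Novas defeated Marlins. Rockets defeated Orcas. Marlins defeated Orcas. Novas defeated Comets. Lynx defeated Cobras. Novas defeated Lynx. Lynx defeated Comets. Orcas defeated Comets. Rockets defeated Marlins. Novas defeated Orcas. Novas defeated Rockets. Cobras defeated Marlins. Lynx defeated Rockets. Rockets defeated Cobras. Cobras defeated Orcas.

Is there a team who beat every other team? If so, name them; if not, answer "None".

Novas has 6 wins out of 6 opponents — a perfect record.

Novas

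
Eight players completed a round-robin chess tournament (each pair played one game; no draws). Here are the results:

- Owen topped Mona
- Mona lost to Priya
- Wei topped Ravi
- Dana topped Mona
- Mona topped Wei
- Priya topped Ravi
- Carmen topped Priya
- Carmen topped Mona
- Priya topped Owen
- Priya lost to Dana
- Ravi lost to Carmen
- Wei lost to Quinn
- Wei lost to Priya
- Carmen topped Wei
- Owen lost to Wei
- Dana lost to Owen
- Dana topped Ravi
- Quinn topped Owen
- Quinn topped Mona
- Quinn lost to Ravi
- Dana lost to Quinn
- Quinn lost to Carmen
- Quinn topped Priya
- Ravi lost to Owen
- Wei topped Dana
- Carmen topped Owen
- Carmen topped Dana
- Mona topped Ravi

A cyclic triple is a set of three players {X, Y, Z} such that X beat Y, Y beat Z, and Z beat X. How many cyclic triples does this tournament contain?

Win totals: Priya 4, Ravi 1, Wei 3, Carmen 7, Owen 3, Mona 2, Quinn 5, Dana 3.
A player with w wins dominates both others in C(w,2) triples; summing gives 6 + 0 + 3 + 21 + 3 + 1 + 10 + 3 = 47 transitive triples.
Total triples C(8,3) = 56, so cyclic triples = 56 − 47 = 9.

9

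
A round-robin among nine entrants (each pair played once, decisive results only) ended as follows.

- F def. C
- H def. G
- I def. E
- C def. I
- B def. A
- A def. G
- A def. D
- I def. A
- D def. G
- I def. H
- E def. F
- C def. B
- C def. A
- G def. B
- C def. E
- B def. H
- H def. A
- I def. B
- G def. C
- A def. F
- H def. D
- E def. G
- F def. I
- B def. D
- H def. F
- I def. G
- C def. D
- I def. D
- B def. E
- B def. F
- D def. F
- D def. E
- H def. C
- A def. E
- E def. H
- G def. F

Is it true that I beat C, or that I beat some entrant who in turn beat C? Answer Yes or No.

Yes

I did not beat C directly.
I beat A, B, D, E, G, H. Of those, G beat C.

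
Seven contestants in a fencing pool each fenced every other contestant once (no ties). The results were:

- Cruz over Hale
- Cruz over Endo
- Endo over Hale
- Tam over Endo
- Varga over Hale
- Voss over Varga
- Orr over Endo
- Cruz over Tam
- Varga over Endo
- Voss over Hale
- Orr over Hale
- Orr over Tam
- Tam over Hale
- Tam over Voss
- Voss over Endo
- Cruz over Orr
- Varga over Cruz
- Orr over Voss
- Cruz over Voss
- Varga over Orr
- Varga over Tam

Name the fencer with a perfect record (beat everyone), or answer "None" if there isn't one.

Highest win total is Varga with 5 (out of 6 possible).
Varga lost to Voss, so no fencer went undefeated.

None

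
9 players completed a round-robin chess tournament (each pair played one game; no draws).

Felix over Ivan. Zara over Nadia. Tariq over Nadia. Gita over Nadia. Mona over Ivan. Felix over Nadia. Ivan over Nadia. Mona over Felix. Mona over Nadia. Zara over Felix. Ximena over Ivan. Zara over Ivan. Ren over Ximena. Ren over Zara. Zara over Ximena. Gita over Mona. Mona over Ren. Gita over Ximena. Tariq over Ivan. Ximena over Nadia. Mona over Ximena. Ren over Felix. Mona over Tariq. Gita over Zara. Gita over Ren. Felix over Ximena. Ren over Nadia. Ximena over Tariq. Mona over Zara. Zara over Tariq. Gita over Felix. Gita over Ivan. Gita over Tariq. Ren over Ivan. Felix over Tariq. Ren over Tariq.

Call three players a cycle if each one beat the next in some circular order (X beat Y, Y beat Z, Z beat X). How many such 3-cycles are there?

Win totals: Felix 4, Ivan 1, Mona 7, Nadia 0, Ximena 3, Tariq 2, Zara 5, Ren 6, Gita 8.
A player with w wins dominates both others in C(w,2) triples; summing gives 6 + 0 + 21 + 0 + 3 + 1 + 10 + 15 + 28 = 84 transitive triples.
Total triples C(9,3) = 84, so cyclic triples = 84 − 84 = 0.

0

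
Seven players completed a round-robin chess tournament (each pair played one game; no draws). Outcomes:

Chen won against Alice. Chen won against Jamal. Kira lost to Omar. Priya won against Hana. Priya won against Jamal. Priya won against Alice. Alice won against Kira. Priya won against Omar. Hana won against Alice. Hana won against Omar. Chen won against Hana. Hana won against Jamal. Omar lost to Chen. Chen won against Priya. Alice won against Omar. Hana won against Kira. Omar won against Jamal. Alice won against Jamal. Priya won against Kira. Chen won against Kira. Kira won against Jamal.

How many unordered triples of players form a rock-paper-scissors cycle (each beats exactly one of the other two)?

0

Win totals: Omar 2, Chen 6, Kira 1, Alice 3, Priya 5, Hana 4, Jamal 0.
A player with w wins dominates both others in C(w,2) triples; summing gives 1 + 15 + 0 + 3 + 10 + 6 + 0 = 35 transitive triples.
Total triples C(7,3) = 35, so cyclic triples = 35 − 35 = 0.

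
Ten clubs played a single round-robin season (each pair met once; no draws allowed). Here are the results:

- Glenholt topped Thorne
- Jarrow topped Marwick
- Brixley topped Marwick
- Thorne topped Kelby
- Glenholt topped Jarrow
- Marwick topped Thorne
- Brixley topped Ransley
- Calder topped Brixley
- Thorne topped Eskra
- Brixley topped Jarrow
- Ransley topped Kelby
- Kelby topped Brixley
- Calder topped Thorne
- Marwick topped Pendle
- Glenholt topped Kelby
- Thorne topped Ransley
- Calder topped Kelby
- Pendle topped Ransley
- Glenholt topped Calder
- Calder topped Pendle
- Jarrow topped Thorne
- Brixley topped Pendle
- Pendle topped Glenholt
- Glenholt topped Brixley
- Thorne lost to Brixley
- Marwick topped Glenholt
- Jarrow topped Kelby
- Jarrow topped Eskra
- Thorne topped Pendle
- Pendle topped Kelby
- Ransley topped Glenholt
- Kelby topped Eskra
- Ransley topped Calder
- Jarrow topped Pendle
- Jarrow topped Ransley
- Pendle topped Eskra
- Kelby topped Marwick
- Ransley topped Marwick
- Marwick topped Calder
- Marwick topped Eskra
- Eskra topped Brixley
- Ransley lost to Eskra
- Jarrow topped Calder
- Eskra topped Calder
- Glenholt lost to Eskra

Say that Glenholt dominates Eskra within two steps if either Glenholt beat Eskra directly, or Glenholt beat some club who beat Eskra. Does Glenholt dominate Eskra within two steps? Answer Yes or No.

Yes

Glenholt did not beat Eskra directly.
Glenholt beat Brixley, Jarrow, Kelby, Calder, Thorne. Of those, Jarrow beat Eskra.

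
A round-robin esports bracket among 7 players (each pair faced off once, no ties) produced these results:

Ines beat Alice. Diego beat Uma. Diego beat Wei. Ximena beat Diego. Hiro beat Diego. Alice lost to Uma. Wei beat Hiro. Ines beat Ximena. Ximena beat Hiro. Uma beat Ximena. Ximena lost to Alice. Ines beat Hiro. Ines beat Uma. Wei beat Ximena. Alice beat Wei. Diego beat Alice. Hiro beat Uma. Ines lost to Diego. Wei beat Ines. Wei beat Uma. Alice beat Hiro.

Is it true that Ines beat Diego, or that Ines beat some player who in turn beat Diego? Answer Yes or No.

Ines did not beat Diego directly.
Ines beat Alice, Uma, Hiro, Ximena. Of those, Hiro beat Diego.

Yes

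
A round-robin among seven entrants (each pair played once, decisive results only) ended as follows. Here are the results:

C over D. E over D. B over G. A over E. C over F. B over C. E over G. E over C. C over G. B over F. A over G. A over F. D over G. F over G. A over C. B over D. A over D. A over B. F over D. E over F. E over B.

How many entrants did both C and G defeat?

C beat: D, F, G.
G beat: no one.
No one was beaten by both.

0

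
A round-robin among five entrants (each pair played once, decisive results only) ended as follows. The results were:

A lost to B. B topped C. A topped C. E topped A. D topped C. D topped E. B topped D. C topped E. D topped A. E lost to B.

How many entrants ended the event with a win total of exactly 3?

Win totals: A 1, B 4, C 1, D 3, E 1.
Exactly 3: D — 1 entrant.

1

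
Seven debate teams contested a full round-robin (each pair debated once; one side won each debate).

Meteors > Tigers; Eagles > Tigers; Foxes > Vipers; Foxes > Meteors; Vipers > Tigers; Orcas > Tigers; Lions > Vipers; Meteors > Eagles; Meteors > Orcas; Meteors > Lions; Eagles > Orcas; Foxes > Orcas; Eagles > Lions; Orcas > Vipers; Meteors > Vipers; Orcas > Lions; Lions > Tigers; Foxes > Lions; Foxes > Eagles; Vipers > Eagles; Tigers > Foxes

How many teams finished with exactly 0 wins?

Win totals: Orcas 3, Foxes 5, Tigers 1, Meteors 5, Lions 2, Eagles 3, Vipers 2.
No team has exactly 0 wins.

0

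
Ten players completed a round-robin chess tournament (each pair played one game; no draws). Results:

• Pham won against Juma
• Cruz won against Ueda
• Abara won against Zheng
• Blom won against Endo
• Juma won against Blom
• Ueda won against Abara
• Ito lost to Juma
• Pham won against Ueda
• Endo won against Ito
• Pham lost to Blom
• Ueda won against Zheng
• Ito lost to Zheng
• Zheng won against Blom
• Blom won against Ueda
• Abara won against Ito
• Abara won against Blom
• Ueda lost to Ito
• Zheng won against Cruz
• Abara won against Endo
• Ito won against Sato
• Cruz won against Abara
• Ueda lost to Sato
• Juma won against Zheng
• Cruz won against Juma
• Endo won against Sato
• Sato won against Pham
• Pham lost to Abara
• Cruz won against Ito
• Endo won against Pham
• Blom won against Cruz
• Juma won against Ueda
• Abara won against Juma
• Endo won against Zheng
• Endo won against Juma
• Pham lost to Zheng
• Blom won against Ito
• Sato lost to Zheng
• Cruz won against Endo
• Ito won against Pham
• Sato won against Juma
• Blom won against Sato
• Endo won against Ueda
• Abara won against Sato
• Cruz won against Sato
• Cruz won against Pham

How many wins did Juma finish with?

4

Juma's results: beat Zheng, Ito, Blom, Ueda; lost to Sato, Cruz, Pham, Endo, Abara.
That is 4 wins.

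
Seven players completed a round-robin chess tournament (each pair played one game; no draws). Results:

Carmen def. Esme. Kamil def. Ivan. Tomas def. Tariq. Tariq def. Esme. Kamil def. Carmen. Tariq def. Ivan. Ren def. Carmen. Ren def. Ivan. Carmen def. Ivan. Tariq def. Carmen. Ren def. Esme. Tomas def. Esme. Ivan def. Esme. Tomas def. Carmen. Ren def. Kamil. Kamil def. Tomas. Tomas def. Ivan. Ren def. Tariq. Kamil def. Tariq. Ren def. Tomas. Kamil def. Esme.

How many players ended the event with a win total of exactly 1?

1

Win totals: Tomas 4, Ivan 1, Esme 0, Tariq 3, Kamil 5, Carmen 2, Ren 6.
Exactly 1: Ivan — 1 player.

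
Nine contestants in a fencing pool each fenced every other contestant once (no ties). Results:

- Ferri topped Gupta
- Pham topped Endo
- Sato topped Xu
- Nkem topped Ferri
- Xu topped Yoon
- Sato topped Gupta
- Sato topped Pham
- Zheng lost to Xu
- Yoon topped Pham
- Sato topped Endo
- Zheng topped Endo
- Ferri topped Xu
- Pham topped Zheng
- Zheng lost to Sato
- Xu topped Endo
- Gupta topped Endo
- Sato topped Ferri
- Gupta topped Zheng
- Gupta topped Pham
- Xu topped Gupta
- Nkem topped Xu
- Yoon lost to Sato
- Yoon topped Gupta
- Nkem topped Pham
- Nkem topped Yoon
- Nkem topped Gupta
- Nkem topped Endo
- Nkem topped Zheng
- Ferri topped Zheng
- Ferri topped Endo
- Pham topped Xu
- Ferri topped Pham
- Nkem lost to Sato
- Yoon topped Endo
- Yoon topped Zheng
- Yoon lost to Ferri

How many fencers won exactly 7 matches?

Win totals: Yoon 4, Xu 4, Nkem 7, Zheng 1, Endo 0, Pham 3, Ferri 6, Gupta 3, Sato 8.
Exactly 7: Nkem — 1 fencer.

1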